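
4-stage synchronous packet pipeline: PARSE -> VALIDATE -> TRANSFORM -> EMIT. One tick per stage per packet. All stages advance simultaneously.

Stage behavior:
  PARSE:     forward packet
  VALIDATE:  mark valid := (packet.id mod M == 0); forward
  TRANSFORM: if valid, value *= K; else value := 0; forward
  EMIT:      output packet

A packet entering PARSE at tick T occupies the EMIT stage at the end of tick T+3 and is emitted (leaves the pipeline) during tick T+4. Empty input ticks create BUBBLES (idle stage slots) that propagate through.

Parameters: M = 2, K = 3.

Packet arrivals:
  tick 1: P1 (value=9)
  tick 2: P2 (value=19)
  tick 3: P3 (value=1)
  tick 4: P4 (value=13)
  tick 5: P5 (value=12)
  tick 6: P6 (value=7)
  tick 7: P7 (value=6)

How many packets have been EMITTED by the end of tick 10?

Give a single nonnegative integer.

Tick 1: [PARSE:P1(v=9,ok=F), VALIDATE:-, TRANSFORM:-, EMIT:-] out:-; in:P1
Tick 2: [PARSE:P2(v=19,ok=F), VALIDATE:P1(v=9,ok=F), TRANSFORM:-, EMIT:-] out:-; in:P2
Tick 3: [PARSE:P3(v=1,ok=F), VALIDATE:P2(v=19,ok=T), TRANSFORM:P1(v=0,ok=F), EMIT:-] out:-; in:P3
Tick 4: [PARSE:P4(v=13,ok=F), VALIDATE:P3(v=1,ok=F), TRANSFORM:P2(v=57,ok=T), EMIT:P1(v=0,ok=F)] out:-; in:P4
Tick 5: [PARSE:P5(v=12,ok=F), VALIDATE:P4(v=13,ok=T), TRANSFORM:P3(v=0,ok=F), EMIT:P2(v=57,ok=T)] out:P1(v=0); in:P5
Tick 6: [PARSE:P6(v=7,ok=F), VALIDATE:P5(v=12,ok=F), TRANSFORM:P4(v=39,ok=T), EMIT:P3(v=0,ok=F)] out:P2(v=57); in:P6
Tick 7: [PARSE:P7(v=6,ok=F), VALIDATE:P6(v=7,ok=T), TRANSFORM:P5(v=0,ok=F), EMIT:P4(v=39,ok=T)] out:P3(v=0); in:P7
Tick 8: [PARSE:-, VALIDATE:P7(v=6,ok=F), TRANSFORM:P6(v=21,ok=T), EMIT:P5(v=0,ok=F)] out:P4(v=39); in:-
Tick 9: [PARSE:-, VALIDATE:-, TRANSFORM:P7(v=0,ok=F), EMIT:P6(v=21,ok=T)] out:P5(v=0); in:-
Tick 10: [PARSE:-, VALIDATE:-, TRANSFORM:-, EMIT:P7(v=0,ok=F)] out:P6(v=21); in:-
Emitted by tick 10: ['P1', 'P2', 'P3', 'P4', 'P5', 'P6']

Answer: 6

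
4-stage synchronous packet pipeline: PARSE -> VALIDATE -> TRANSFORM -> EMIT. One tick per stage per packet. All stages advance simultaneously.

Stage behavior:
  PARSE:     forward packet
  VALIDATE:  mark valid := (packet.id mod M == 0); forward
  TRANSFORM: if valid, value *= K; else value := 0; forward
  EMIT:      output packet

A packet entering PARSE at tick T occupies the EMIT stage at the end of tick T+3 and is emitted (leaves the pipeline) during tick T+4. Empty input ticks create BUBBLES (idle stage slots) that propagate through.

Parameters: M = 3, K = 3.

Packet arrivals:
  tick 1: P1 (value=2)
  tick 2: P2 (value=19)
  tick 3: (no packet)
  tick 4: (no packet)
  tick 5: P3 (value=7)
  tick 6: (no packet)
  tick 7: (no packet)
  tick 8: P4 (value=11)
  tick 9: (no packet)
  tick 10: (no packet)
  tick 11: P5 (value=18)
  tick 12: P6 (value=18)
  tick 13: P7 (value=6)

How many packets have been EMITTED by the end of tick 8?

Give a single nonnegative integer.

Answer: 2

Derivation:
Tick 1: [PARSE:P1(v=2,ok=F), VALIDATE:-, TRANSFORM:-, EMIT:-] out:-; in:P1
Tick 2: [PARSE:P2(v=19,ok=F), VALIDATE:P1(v=2,ok=F), TRANSFORM:-, EMIT:-] out:-; in:P2
Tick 3: [PARSE:-, VALIDATE:P2(v=19,ok=F), TRANSFORM:P1(v=0,ok=F), EMIT:-] out:-; in:-
Tick 4: [PARSE:-, VALIDATE:-, TRANSFORM:P2(v=0,ok=F), EMIT:P1(v=0,ok=F)] out:-; in:-
Tick 5: [PARSE:P3(v=7,ok=F), VALIDATE:-, TRANSFORM:-, EMIT:P2(v=0,ok=F)] out:P1(v=0); in:P3
Tick 6: [PARSE:-, VALIDATE:P3(v=7,ok=T), TRANSFORM:-, EMIT:-] out:P2(v=0); in:-
Tick 7: [PARSE:-, VALIDATE:-, TRANSFORM:P3(v=21,ok=T), EMIT:-] out:-; in:-
Tick 8: [PARSE:P4(v=11,ok=F), VALIDATE:-, TRANSFORM:-, EMIT:P3(v=21,ok=T)] out:-; in:P4
Emitted by tick 8: ['P1', 'P2']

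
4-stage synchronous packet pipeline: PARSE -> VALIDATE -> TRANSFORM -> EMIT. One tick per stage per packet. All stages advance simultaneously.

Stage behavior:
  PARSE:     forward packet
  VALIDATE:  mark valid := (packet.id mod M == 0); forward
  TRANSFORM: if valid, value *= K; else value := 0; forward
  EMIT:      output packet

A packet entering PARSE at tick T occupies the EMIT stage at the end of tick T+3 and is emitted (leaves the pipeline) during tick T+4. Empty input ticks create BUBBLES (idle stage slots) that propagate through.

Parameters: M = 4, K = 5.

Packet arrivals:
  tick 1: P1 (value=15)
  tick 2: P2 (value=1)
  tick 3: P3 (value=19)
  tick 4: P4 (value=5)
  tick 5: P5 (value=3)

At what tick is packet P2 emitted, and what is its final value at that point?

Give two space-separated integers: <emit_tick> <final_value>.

Tick 1: [PARSE:P1(v=15,ok=F), VALIDATE:-, TRANSFORM:-, EMIT:-] out:-; in:P1
Tick 2: [PARSE:P2(v=1,ok=F), VALIDATE:P1(v=15,ok=F), TRANSFORM:-, EMIT:-] out:-; in:P2
Tick 3: [PARSE:P3(v=19,ok=F), VALIDATE:P2(v=1,ok=F), TRANSFORM:P1(v=0,ok=F), EMIT:-] out:-; in:P3
Tick 4: [PARSE:P4(v=5,ok=F), VALIDATE:P3(v=19,ok=F), TRANSFORM:P2(v=0,ok=F), EMIT:P1(v=0,ok=F)] out:-; in:P4
Tick 5: [PARSE:P5(v=3,ok=F), VALIDATE:P4(v=5,ok=T), TRANSFORM:P3(v=0,ok=F), EMIT:P2(v=0,ok=F)] out:P1(v=0); in:P5
Tick 6: [PARSE:-, VALIDATE:P5(v=3,ok=F), TRANSFORM:P4(v=25,ok=T), EMIT:P3(v=0,ok=F)] out:P2(v=0); in:-
Tick 7: [PARSE:-, VALIDATE:-, TRANSFORM:P5(v=0,ok=F), EMIT:P4(v=25,ok=T)] out:P3(v=0); in:-
Tick 8: [PARSE:-, VALIDATE:-, TRANSFORM:-, EMIT:P5(v=0,ok=F)] out:P4(v=25); in:-
Tick 9: [PARSE:-, VALIDATE:-, TRANSFORM:-, EMIT:-] out:P5(v=0); in:-
P2: arrives tick 2, valid=False (id=2, id%4=2), emit tick 6, final value 0

Answer: 6 0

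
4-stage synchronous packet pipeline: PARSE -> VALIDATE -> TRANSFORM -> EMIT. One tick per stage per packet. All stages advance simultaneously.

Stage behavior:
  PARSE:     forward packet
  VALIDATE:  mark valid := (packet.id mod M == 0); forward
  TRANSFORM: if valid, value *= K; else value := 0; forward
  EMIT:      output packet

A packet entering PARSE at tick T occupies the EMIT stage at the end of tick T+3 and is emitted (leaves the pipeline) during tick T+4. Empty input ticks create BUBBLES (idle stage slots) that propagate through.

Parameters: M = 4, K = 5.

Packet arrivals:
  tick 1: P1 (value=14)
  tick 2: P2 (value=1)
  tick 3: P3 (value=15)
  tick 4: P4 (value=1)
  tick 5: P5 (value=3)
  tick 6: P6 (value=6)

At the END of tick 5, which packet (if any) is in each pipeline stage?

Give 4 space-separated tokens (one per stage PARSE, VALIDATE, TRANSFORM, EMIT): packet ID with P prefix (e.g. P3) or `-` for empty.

Tick 1: [PARSE:P1(v=14,ok=F), VALIDATE:-, TRANSFORM:-, EMIT:-] out:-; in:P1
Tick 2: [PARSE:P2(v=1,ok=F), VALIDATE:P1(v=14,ok=F), TRANSFORM:-, EMIT:-] out:-; in:P2
Tick 3: [PARSE:P3(v=15,ok=F), VALIDATE:P2(v=1,ok=F), TRANSFORM:P1(v=0,ok=F), EMIT:-] out:-; in:P3
Tick 4: [PARSE:P4(v=1,ok=F), VALIDATE:P3(v=15,ok=F), TRANSFORM:P2(v=0,ok=F), EMIT:P1(v=0,ok=F)] out:-; in:P4
Tick 5: [PARSE:P5(v=3,ok=F), VALIDATE:P4(v=1,ok=T), TRANSFORM:P3(v=0,ok=F), EMIT:P2(v=0,ok=F)] out:P1(v=0); in:P5
At end of tick 5: ['P5', 'P4', 'P3', 'P2']

Answer: P5 P4 P3 P2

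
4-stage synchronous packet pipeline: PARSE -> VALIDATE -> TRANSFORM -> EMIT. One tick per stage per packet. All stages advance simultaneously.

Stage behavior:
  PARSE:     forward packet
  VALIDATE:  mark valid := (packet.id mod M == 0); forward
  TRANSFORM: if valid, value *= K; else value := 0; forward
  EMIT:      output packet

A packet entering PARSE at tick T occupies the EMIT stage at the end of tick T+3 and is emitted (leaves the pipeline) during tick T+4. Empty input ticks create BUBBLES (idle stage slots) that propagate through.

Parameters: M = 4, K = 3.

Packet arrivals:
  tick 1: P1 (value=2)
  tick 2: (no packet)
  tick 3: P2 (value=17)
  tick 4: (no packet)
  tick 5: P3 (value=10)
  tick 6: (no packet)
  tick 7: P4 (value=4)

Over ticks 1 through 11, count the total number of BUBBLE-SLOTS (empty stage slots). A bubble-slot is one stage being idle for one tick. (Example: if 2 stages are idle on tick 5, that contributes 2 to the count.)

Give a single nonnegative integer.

Answer: 28

Derivation:
Tick 1: [PARSE:P1(v=2,ok=F), VALIDATE:-, TRANSFORM:-, EMIT:-] out:-; bubbles=3
Tick 2: [PARSE:-, VALIDATE:P1(v=2,ok=F), TRANSFORM:-, EMIT:-] out:-; bubbles=3
Tick 3: [PARSE:P2(v=17,ok=F), VALIDATE:-, TRANSFORM:P1(v=0,ok=F), EMIT:-] out:-; bubbles=2
Tick 4: [PARSE:-, VALIDATE:P2(v=17,ok=F), TRANSFORM:-, EMIT:P1(v=0,ok=F)] out:-; bubbles=2
Tick 5: [PARSE:P3(v=10,ok=F), VALIDATE:-, TRANSFORM:P2(v=0,ok=F), EMIT:-] out:P1(v=0); bubbles=2
Tick 6: [PARSE:-, VALIDATE:P3(v=10,ok=F), TRANSFORM:-, EMIT:P2(v=0,ok=F)] out:-; bubbles=2
Tick 7: [PARSE:P4(v=4,ok=F), VALIDATE:-, TRANSFORM:P3(v=0,ok=F), EMIT:-] out:P2(v=0); bubbles=2
Tick 8: [PARSE:-, VALIDATE:P4(v=4,ok=T), TRANSFORM:-, EMIT:P3(v=0,ok=F)] out:-; bubbles=2
Tick 9: [PARSE:-, VALIDATE:-, TRANSFORM:P4(v=12,ok=T), EMIT:-] out:P3(v=0); bubbles=3
Tick 10: [PARSE:-, VALIDATE:-, TRANSFORM:-, EMIT:P4(v=12,ok=T)] out:-; bubbles=3
Tick 11: [PARSE:-, VALIDATE:-, TRANSFORM:-, EMIT:-] out:P4(v=12); bubbles=4
Total bubble-slots: 28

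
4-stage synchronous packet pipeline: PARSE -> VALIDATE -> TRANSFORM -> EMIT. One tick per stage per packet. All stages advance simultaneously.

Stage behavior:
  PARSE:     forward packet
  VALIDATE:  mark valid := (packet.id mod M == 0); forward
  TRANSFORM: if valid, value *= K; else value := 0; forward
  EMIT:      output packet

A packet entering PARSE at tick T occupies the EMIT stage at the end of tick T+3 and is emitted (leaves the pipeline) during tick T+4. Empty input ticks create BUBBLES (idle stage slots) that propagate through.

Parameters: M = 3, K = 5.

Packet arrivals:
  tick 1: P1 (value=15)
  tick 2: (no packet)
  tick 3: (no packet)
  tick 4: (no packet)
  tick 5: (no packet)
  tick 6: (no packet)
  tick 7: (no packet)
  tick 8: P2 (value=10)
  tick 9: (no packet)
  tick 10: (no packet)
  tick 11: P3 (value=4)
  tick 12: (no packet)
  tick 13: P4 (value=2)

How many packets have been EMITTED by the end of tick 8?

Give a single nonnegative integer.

Tick 1: [PARSE:P1(v=15,ok=F), VALIDATE:-, TRANSFORM:-, EMIT:-] out:-; in:P1
Tick 2: [PARSE:-, VALIDATE:P1(v=15,ok=F), TRANSFORM:-, EMIT:-] out:-; in:-
Tick 3: [PARSE:-, VALIDATE:-, TRANSFORM:P1(v=0,ok=F), EMIT:-] out:-; in:-
Tick 4: [PARSE:-, VALIDATE:-, TRANSFORM:-, EMIT:P1(v=0,ok=F)] out:-; in:-
Tick 5: [PARSE:-, VALIDATE:-, TRANSFORM:-, EMIT:-] out:P1(v=0); in:-
Tick 6: [PARSE:-, VALIDATE:-, TRANSFORM:-, EMIT:-] out:-; in:-
Tick 7: [PARSE:-, VALIDATE:-, TRANSFORM:-, EMIT:-] out:-; in:-
Tick 8: [PARSE:P2(v=10,ok=F), VALIDATE:-, TRANSFORM:-, EMIT:-] out:-; in:P2
Emitted by tick 8: ['P1']

Answer: 1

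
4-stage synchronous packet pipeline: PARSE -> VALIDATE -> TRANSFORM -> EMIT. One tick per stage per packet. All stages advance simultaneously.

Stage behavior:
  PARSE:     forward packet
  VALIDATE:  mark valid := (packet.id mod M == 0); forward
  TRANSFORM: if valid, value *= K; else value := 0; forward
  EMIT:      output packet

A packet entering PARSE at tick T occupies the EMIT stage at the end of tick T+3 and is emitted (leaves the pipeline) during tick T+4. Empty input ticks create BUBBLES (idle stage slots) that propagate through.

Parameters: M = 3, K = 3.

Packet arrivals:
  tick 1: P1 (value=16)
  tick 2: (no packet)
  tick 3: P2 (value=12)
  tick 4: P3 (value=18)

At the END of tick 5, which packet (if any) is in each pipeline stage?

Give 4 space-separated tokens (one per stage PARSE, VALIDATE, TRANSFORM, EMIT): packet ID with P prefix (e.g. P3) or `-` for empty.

Tick 1: [PARSE:P1(v=16,ok=F), VALIDATE:-, TRANSFORM:-, EMIT:-] out:-; in:P1
Tick 2: [PARSE:-, VALIDATE:P1(v=16,ok=F), TRANSFORM:-, EMIT:-] out:-; in:-
Tick 3: [PARSE:P2(v=12,ok=F), VALIDATE:-, TRANSFORM:P1(v=0,ok=F), EMIT:-] out:-; in:P2
Tick 4: [PARSE:P3(v=18,ok=F), VALIDATE:P2(v=12,ok=F), TRANSFORM:-, EMIT:P1(v=0,ok=F)] out:-; in:P3
Tick 5: [PARSE:-, VALIDATE:P3(v=18,ok=T), TRANSFORM:P2(v=0,ok=F), EMIT:-] out:P1(v=0); in:-
At end of tick 5: ['-', 'P3', 'P2', '-']

Answer: - P3 P2 -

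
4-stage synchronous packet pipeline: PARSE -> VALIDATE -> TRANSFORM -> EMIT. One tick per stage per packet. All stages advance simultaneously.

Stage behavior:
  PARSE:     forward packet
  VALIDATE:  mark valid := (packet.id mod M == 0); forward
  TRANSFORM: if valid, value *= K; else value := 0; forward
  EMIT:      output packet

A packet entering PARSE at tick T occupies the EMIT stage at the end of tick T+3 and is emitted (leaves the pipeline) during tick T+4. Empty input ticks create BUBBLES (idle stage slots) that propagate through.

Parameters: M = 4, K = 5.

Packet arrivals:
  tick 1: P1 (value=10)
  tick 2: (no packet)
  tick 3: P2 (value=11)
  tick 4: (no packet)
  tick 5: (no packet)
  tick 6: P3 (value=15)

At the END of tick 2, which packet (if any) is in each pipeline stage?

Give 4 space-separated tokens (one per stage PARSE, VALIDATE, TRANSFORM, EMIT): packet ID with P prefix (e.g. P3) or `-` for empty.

Answer: - P1 - -

Derivation:
Tick 1: [PARSE:P1(v=10,ok=F), VALIDATE:-, TRANSFORM:-, EMIT:-] out:-; in:P1
Tick 2: [PARSE:-, VALIDATE:P1(v=10,ok=F), TRANSFORM:-, EMIT:-] out:-; in:-
At end of tick 2: ['-', 'P1', '-', '-']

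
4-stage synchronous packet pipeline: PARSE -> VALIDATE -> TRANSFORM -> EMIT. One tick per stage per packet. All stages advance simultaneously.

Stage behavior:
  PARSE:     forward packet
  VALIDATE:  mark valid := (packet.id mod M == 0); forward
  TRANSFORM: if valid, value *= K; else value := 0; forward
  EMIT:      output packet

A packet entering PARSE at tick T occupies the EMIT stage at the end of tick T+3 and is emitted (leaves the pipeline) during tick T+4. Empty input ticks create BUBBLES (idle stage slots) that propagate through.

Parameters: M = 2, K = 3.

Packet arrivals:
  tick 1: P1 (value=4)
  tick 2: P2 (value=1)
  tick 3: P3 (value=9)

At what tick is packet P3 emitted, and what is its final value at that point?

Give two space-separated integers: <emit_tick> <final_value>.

Answer: 7 0

Derivation:
Tick 1: [PARSE:P1(v=4,ok=F), VALIDATE:-, TRANSFORM:-, EMIT:-] out:-; in:P1
Tick 2: [PARSE:P2(v=1,ok=F), VALIDATE:P1(v=4,ok=F), TRANSFORM:-, EMIT:-] out:-; in:P2
Tick 3: [PARSE:P3(v=9,ok=F), VALIDATE:P2(v=1,ok=T), TRANSFORM:P1(v=0,ok=F), EMIT:-] out:-; in:P3
Tick 4: [PARSE:-, VALIDATE:P3(v=9,ok=F), TRANSFORM:P2(v=3,ok=T), EMIT:P1(v=0,ok=F)] out:-; in:-
Tick 5: [PARSE:-, VALIDATE:-, TRANSFORM:P3(v=0,ok=F), EMIT:P2(v=3,ok=T)] out:P1(v=0); in:-
Tick 6: [PARSE:-, VALIDATE:-, TRANSFORM:-, EMIT:P3(v=0,ok=F)] out:P2(v=3); in:-
Tick 7: [PARSE:-, VALIDATE:-, TRANSFORM:-, EMIT:-] out:P3(v=0); in:-
P3: arrives tick 3, valid=False (id=3, id%2=1), emit tick 7, final value 0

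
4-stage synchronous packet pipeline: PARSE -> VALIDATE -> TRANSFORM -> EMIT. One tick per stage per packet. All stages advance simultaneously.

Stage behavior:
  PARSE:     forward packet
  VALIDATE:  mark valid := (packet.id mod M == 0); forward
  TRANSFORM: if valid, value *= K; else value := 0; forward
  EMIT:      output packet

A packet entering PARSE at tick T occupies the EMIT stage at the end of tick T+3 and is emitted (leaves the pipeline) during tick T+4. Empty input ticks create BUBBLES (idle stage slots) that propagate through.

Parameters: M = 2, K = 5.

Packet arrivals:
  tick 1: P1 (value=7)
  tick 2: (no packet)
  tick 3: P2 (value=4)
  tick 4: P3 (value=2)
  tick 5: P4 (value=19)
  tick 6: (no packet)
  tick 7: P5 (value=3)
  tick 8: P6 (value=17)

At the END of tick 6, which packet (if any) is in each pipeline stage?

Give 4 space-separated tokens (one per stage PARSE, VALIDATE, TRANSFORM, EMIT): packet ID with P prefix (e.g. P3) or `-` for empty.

Tick 1: [PARSE:P1(v=7,ok=F), VALIDATE:-, TRANSFORM:-, EMIT:-] out:-; in:P1
Tick 2: [PARSE:-, VALIDATE:P1(v=7,ok=F), TRANSFORM:-, EMIT:-] out:-; in:-
Tick 3: [PARSE:P2(v=4,ok=F), VALIDATE:-, TRANSFORM:P1(v=0,ok=F), EMIT:-] out:-; in:P2
Tick 4: [PARSE:P3(v=2,ok=F), VALIDATE:P2(v=4,ok=T), TRANSFORM:-, EMIT:P1(v=0,ok=F)] out:-; in:P3
Tick 5: [PARSE:P4(v=19,ok=F), VALIDATE:P3(v=2,ok=F), TRANSFORM:P2(v=20,ok=T), EMIT:-] out:P1(v=0); in:P4
Tick 6: [PARSE:-, VALIDATE:P4(v=19,ok=T), TRANSFORM:P3(v=0,ok=F), EMIT:P2(v=20,ok=T)] out:-; in:-
At end of tick 6: ['-', 'P4', 'P3', 'P2']

Answer: - P4 P3 P2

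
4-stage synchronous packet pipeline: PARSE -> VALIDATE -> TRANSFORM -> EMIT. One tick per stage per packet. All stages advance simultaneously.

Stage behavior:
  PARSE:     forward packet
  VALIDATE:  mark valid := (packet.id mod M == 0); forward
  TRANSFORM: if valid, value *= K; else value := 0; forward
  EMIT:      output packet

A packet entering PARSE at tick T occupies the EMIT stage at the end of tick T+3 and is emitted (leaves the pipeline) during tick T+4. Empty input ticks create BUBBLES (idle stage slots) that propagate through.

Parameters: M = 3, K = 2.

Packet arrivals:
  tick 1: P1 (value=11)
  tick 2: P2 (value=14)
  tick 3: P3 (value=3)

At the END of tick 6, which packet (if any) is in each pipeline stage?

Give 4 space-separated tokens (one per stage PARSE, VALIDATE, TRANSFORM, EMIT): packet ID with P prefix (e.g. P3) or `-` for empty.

Tick 1: [PARSE:P1(v=11,ok=F), VALIDATE:-, TRANSFORM:-, EMIT:-] out:-; in:P1
Tick 2: [PARSE:P2(v=14,ok=F), VALIDATE:P1(v=11,ok=F), TRANSFORM:-, EMIT:-] out:-; in:P2
Tick 3: [PARSE:P3(v=3,ok=F), VALIDATE:P2(v=14,ok=F), TRANSFORM:P1(v=0,ok=F), EMIT:-] out:-; in:P3
Tick 4: [PARSE:-, VALIDATE:P3(v=3,ok=T), TRANSFORM:P2(v=0,ok=F), EMIT:P1(v=0,ok=F)] out:-; in:-
Tick 5: [PARSE:-, VALIDATE:-, TRANSFORM:P3(v=6,ok=T), EMIT:P2(v=0,ok=F)] out:P1(v=0); in:-
Tick 6: [PARSE:-, VALIDATE:-, TRANSFORM:-, EMIT:P3(v=6,ok=T)] out:P2(v=0); in:-
At end of tick 6: ['-', '-', '-', 'P3']

Answer: - - - P3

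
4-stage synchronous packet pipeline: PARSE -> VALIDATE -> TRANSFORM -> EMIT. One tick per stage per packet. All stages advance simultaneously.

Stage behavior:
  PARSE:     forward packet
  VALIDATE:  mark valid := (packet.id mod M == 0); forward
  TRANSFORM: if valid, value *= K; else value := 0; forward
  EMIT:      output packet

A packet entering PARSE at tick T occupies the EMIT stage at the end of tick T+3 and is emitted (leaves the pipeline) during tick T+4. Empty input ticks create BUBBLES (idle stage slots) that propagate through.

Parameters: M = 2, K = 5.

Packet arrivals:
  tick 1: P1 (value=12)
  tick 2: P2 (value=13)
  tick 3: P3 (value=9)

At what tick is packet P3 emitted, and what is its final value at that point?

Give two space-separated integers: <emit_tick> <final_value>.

Answer: 7 0

Derivation:
Tick 1: [PARSE:P1(v=12,ok=F), VALIDATE:-, TRANSFORM:-, EMIT:-] out:-; in:P1
Tick 2: [PARSE:P2(v=13,ok=F), VALIDATE:P1(v=12,ok=F), TRANSFORM:-, EMIT:-] out:-; in:P2
Tick 3: [PARSE:P3(v=9,ok=F), VALIDATE:P2(v=13,ok=T), TRANSFORM:P1(v=0,ok=F), EMIT:-] out:-; in:P3
Tick 4: [PARSE:-, VALIDATE:P3(v=9,ok=F), TRANSFORM:P2(v=65,ok=T), EMIT:P1(v=0,ok=F)] out:-; in:-
Tick 5: [PARSE:-, VALIDATE:-, TRANSFORM:P3(v=0,ok=F), EMIT:P2(v=65,ok=T)] out:P1(v=0); in:-
Tick 6: [PARSE:-, VALIDATE:-, TRANSFORM:-, EMIT:P3(v=0,ok=F)] out:P2(v=65); in:-
Tick 7: [PARSE:-, VALIDATE:-, TRANSFORM:-, EMIT:-] out:P3(v=0); in:-
P3: arrives tick 3, valid=False (id=3, id%2=1), emit tick 7, final value 0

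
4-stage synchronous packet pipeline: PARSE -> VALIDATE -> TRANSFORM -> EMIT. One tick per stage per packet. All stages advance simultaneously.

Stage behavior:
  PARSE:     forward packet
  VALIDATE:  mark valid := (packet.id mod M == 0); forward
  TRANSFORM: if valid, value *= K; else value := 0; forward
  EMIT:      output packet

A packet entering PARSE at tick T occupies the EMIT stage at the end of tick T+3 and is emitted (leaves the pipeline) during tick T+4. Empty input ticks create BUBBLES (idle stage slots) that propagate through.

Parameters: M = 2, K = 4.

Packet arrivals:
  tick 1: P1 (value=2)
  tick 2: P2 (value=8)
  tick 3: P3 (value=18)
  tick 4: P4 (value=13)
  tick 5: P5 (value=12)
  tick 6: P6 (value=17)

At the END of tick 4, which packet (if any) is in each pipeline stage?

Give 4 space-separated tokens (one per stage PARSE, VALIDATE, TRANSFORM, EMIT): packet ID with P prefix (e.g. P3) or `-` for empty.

Tick 1: [PARSE:P1(v=2,ok=F), VALIDATE:-, TRANSFORM:-, EMIT:-] out:-; in:P1
Tick 2: [PARSE:P2(v=8,ok=F), VALIDATE:P1(v=2,ok=F), TRANSFORM:-, EMIT:-] out:-; in:P2
Tick 3: [PARSE:P3(v=18,ok=F), VALIDATE:P2(v=8,ok=T), TRANSFORM:P1(v=0,ok=F), EMIT:-] out:-; in:P3
Tick 4: [PARSE:P4(v=13,ok=F), VALIDATE:P3(v=18,ok=F), TRANSFORM:P2(v=32,ok=T), EMIT:P1(v=0,ok=F)] out:-; in:P4
At end of tick 4: ['P4', 'P3', 'P2', 'P1']

Answer: P4 P3 P2 P1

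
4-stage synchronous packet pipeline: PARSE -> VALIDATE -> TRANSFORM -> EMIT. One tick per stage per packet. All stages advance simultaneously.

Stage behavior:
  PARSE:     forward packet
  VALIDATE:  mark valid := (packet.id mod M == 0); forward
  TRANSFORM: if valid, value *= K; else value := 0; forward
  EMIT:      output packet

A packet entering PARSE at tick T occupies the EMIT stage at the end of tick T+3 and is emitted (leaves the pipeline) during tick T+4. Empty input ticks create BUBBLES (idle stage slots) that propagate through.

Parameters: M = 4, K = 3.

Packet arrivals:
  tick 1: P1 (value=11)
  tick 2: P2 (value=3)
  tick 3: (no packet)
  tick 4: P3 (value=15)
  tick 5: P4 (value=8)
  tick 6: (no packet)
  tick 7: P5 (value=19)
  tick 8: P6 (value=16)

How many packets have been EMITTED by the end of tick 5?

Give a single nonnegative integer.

Tick 1: [PARSE:P1(v=11,ok=F), VALIDATE:-, TRANSFORM:-, EMIT:-] out:-; in:P1
Tick 2: [PARSE:P2(v=3,ok=F), VALIDATE:P1(v=11,ok=F), TRANSFORM:-, EMIT:-] out:-; in:P2
Tick 3: [PARSE:-, VALIDATE:P2(v=3,ok=F), TRANSFORM:P1(v=0,ok=F), EMIT:-] out:-; in:-
Tick 4: [PARSE:P3(v=15,ok=F), VALIDATE:-, TRANSFORM:P2(v=0,ok=F), EMIT:P1(v=0,ok=F)] out:-; in:P3
Tick 5: [PARSE:P4(v=8,ok=F), VALIDATE:P3(v=15,ok=F), TRANSFORM:-, EMIT:P2(v=0,ok=F)] out:P1(v=0); in:P4
Emitted by tick 5: ['P1']

Answer: 1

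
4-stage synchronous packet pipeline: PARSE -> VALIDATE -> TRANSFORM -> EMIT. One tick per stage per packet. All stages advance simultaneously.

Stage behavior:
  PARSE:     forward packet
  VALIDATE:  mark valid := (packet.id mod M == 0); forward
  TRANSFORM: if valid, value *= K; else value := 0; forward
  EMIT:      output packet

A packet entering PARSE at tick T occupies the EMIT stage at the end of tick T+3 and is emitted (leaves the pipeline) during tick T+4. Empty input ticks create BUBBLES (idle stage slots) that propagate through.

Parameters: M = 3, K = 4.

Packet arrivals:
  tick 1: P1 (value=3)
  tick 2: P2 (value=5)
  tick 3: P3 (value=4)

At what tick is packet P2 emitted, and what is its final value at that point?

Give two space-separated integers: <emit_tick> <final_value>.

Answer: 6 0

Derivation:
Tick 1: [PARSE:P1(v=3,ok=F), VALIDATE:-, TRANSFORM:-, EMIT:-] out:-; in:P1
Tick 2: [PARSE:P2(v=5,ok=F), VALIDATE:P1(v=3,ok=F), TRANSFORM:-, EMIT:-] out:-; in:P2
Tick 3: [PARSE:P3(v=4,ok=F), VALIDATE:P2(v=5,ok=F), TRANSFORM:P1(v=0,ok=F), EMIT:-] out:-; in:P3
Tick 4: [PARSE:-, VALIDATE:P3(v=4,ok=T), TRANSFORM:P2(v=0,ok=F), EMIT:P1(v=0,ok=F)] out:-; in:-
Tick 5: [PARSE:-, VALIDATE:-, TRANSFORM:P3(v=16,ok=T), EMIT:P2(v=0,ok=F)] out:P1(v=0); in:-
Tick 6: [PARSE:-, VALIDATE:-, TRANSFORM:-, EMIT:P3(v=16,ok=T)] out:P2(v=0); in:-
Tick 7: [PARSE:-, VALIDATE:-, TRANSFORM:-, EMIT:-] out:P3(v=16); in:-
P2: arrives tick 2, valid=False (id=2, id%3=2), emit tick 6, final value 0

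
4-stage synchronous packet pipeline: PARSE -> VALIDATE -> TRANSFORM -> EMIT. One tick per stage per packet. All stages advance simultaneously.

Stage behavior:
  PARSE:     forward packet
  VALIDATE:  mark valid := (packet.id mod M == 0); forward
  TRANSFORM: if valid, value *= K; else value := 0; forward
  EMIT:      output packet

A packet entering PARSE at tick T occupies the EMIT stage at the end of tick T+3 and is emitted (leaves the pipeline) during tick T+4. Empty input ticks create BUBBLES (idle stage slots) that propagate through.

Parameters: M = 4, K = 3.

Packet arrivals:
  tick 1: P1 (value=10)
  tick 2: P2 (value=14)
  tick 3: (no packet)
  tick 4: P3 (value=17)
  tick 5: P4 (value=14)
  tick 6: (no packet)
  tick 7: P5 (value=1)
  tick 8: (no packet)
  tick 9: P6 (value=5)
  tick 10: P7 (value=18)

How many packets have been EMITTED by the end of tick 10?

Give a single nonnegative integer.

Tick 1: [PARSE:P1(v=10,ok=F), VALIDATE:-, TRANSFORM:-, EMIT:-] out:-; in:P1
Tick 2: [PARSE:P2(v=14,ok=F), VALIDATE:P1(v=10,ok=F), TRANSFORM:-, EMIT:-] out:-; in:P2
Tick 3: [PARSE:-, VALIDATE:P2(v=14,ok=F), TRANSFORM:P1(v=0,ok=F), EMIT:-] out:-; in:-
Tick 4: [PARSE:P3(v=17,ok=F), VALIDATE:-, TRANSFORM:P2(v=0,ok=F), EMIT:P1(v=0,ok=F)] out:-; in:P3
Tick 5: [PARSE:P4(v=14,ok=F), VALIDATE:P3(v=17,ok=F), TRANSFORM:-, EMIT:P2(v=0,ok=F)] out:P1(v=0); in:P4
Tick 6: [PARSE:-, VALIDATE:P4(v=14,ok=T), TRANSFORM:P3(v=0,ok=F), EMIT:-] out:P2(v=0); in:-
Tick 7: [PARSE:P5(v=1,ok=F), VALIDATE:-, TRANSFORM:P4(v=42,ok=T), EMIT:P3(v=0,ok=F)] out:-; in:P5
Tick 8: [PARSE:-, VALIDATE:P5(v=1,ok=F), TRANSFORM:-, EMIT:P4(v=42,ok=T)] out:P3(v=0); in:-
Tick 9: [PARSE:P6(v=5,ok=F), VALIDATE:-, TRANSFORM:P5(v=0,ok=F), EMIT:-] out:P4(v=42); in:P6
Tick 10: [PARSE:P7(v=18,ok=F), VALIDATE:P6(v=5,ok=F), TRANSFORM:-, EMIT:P5(v=0,ok=F)] out:-; in:P7
Emitted by tick 10: ['P1', 'P2', 'P3', 'P4']

Answer: 4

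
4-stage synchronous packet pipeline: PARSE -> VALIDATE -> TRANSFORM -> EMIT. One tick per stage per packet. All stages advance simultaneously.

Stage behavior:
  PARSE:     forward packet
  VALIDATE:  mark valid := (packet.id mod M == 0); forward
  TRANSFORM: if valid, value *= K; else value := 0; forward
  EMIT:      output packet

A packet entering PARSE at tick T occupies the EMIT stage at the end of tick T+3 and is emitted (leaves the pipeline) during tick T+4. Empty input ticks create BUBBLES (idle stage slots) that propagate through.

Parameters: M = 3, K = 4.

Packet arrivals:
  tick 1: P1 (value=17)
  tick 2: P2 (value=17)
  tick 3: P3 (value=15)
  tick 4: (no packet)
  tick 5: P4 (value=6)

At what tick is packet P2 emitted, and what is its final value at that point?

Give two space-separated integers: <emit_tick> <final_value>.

Answer: 6 0

Derivation:
Tick 1: [PARSE:P1(v=17,ok=F), VALIDATE:-, TRANSFORM:-, EMIT:-] out:-; in:P1
Tick 2: [PARSE:P2(v=17,ok=F), VALIDATE:P1(v=17,ok=F), TRANSFORM:-, EMIT:-] out:-; in:P2
Tick 3: [PARSE:P3(v=15,ok=F), VALIDATE:P2(v=17,ok=F), TRANSFORM:P1(v=0,ok=F), EMIT:-] out:-; in:P3
Tick 4: [PARSE:-, VALIDATE:P3(v=15,ok=T), TRANSFORM:P2(v=0,ok=F), EMIT:P1(v=0,ok=F)] out:-; in:-
Tick 5: [PARSE:P4(v=6,ok=F), VALIDATE:-, TRANSFORM:P3(v=60,ok=T), EMIT:P2(v=0,ok=F)] out:P1(v=0); in:P4
Tick 6: [PARSE:-, VALIDATE:P4(v=6,ok=F), TRANSFORM:-, EMIT:P3(v=60,ok=T)] out:P2(v=0); in:-
Tick 7: [PARSE:-, VALIDATE:-, TRANSFORM:P4(v=0,ok=F), EMIT:-] out:P3(v=60); in:-
Tick 8: [PARSE:-, VALIDATE:-, TRANSFORM:-, EMIT:P4(v=0,ok=F)] out:-; in:-
Tick 9: [PARSE:-, VALIDATE:-, TRANSFORM:-, EMIT:-] out:P4(v=0); in:-
P2: arrives tick 2, valid=False (id=2, id%3=2), emit tick 6, final value 0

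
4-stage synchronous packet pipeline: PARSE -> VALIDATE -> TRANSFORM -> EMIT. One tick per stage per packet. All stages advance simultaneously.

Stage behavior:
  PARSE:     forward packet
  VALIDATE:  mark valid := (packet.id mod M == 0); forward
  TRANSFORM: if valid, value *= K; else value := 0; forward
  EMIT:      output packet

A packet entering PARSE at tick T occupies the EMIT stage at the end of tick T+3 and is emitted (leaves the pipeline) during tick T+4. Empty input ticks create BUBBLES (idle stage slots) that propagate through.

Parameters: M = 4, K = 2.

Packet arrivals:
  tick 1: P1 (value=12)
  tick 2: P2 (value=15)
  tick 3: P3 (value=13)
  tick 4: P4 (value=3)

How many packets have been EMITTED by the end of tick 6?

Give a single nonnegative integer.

Tick 1: [PARSE:P1(v=12,ok=F), VALIDATE:-, TRANSFORM:-, EMIT:-] out:-; in:P1
Tick 2: [PARSE:P2(v=15,ok=F), VALIDATE:P1(v=12,ok=F), TRANSFORM:-, EMIT:-] out:-; in:P2
Tick 3: [PARSE:P3(v=13,ok=F), VALIDATE:P2(v=15,ok=F), TRANSFORM:P1(v=0,ok=F), EMIT:-] out:-; in:P3
Tick 4: [PARSE:P4(v=3,ok=F), VALIDATE:P3(v=13,ok=F), TRANSFORM:P2(v=0,ok=F), EMIT:P1(v=0,ok=F)] out:-; in:P4
Tick 5: [PARSE:-, VALIDATE:P4(v=3,ok=T), TRANSFORM:P3(v=0,ok=F), EMIT:P2(v=0,ok=F)] out:P1(v=0); in:-
Tick 6: [PARSE:-, VALIDATE:-, TRANSFORM:P4(v=6,ok=T), EMIT:P3(v=0,ok=F)] out:P2(v=0); in:-
Emitted by tick 6: ['P1', 'P2']

Answer: 2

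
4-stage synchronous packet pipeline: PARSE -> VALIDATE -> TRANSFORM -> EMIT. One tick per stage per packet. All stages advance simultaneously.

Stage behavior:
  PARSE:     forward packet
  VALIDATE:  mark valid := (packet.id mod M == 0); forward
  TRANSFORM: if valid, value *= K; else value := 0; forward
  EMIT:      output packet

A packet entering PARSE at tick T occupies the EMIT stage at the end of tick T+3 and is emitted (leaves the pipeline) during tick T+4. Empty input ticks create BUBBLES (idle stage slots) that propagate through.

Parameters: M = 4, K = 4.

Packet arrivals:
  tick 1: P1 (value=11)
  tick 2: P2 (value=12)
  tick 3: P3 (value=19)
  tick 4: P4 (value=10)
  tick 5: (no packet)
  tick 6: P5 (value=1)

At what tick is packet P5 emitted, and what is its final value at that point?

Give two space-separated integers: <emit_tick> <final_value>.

Tick 1: [PARSE:P1(v=11,ok=F), VALIDATE:-, TRANSFORM:-, EMIT:-] out:-; in:P1
Tick 2: [PARSE:P2(v=12,ok=F), VALIDATE:P1(v=11,ok=F), TRANSFORM:-, EMIT:-] out:-; in:P2
Tick 3: [PARSE:P3(v=19,ok=F), VALIDATE:P2(v=12,ok=F), TRANSFORM:P1(v=0,ok=F), EMIT:-] out:-; in:P3
Tick 4: [PARSE:P4(v=10,ok=F), VALIDATE:P3(v=19,ok=F), TRANSFORM:P2(v=0,ok=F), EMIT:P1(v=0,ok=F)] out:-; in:P4
Tick 5: [PARSE:-, VALIDATE:P4(v=10,ok=T), TRANSFORM:P3(v=0,ok=F), EMIT:P2(v=0,ok=F)] out:P1(v=0); in:-
Tick 6: [PARSE:P5(v=1,ok=F), VALIDATE:-, TRANSFORM:P4(v=40,ok=T), EMIT:P3(v=0,ok=F)] out:P2(v=0); in:P5
Tick 7: [PARSE:-, VALIDATE:P5(v=1,ok=F), TRANSFORM:-, EMIT:P4(v=40,ok=T)] out:P3(v=0); in:-
Tick 8: [PARSE:-, VALIDATE:-, TRANSFORM:P5(v=0,ok=F), EMIT:-] out:P4(v=40); in:-
Tick 9: [PARSE:-, VALIDATE:-, TRANSFORM:-, EMIT:P5(v=0,ok=F)] out:-; in:-
Tick 10: [PARSE:-, VALIDATE:-, TRANSFORM:-, EMIT:-] out:P5(v=0); in:-
P5: arrives tick 6, valid=False (id=5, id%4=1), emit tick 10, final value 0

Answer: 10 0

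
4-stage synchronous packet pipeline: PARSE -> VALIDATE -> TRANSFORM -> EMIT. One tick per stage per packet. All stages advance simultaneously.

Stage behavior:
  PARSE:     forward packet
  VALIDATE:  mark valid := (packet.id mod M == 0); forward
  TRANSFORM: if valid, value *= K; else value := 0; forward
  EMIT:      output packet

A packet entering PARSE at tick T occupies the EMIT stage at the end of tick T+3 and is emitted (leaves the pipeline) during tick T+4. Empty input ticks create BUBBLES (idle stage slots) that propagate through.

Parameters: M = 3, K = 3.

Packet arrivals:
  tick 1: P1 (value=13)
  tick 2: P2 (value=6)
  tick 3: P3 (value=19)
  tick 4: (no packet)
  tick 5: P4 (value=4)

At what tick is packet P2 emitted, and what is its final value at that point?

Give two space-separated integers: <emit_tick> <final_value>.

Tick 1: [PARSE:P1(v=13,ok=F), VALIDATE:-, TRANSFORM:-, EMIT:-] out:-; in:P1
Tick 2: [PARSE:P2(v=6,ok=F), VALIDATE:P1(v=13,ok=F), TRANSFORM:-, EMIT:-] out:-; in:P2
Tick 3: [PARSE:P3(v=19,ok=F), VALIDATE:P2(v=6,ok=F), TRANSFORM:P1(v=0,ok=F), EMIT:-] out:-; in:P3
Tick 4: [PARSE:-, VALIDATE:P3(v=19,ok=T), TRANSFORM:P2(v=0,ok=F), EMIT:P1(v=0,ok=F)] out:-; in:-
Tick 5: [PARSE:P4(v=4,ok=F), VALIDATE:-, TRANSFORM:P3(v=57,ok=T), EMIT:P2(v=0,ok=F)] out:P1(v=0); in:P4
Tick 6: [PARSE:-, VALIDATE:P4(v=4,ok=F), TRANSFORM:-, EMIT:P3(v=57,ok=T)] out:P2(v=0); in:-
Tick 7: [PARSE:-, VALIDATE:-, TRANSFORM:P4(v=0,ok=F), EMIT:-] out:P3(v=57); in:-
Tick 8: [PARSE:-, VALIDATE:-, TRANSFORM:-, EMIT:P4(v=0,ok=F)] out:-; in:-
Tick 9: [PARSE:-, VALIDATE:-, TRANSFORM:-, EMIT:-] out:P4(v=0); in:-
P2: arrives tick 2, valid=False (id=2, id%3=2), emit tick 6, final value 0

Answer: 6 0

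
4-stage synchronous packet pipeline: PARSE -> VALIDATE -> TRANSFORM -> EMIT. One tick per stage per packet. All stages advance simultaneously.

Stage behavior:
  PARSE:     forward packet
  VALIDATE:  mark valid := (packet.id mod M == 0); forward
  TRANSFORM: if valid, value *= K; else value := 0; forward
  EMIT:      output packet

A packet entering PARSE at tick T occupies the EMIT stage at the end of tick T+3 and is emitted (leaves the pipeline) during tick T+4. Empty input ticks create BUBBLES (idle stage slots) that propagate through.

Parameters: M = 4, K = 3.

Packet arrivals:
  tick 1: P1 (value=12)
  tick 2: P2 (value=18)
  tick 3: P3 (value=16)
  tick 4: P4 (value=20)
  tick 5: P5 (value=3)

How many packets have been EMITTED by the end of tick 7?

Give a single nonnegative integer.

Tick 1: [PARSE:P1(v=12,ok=F), VALIDATE:-, TRANSFORM:-, EMIT:-] out:-; in:P1
Tick 2: [PARSE:P2(v=18,ok=F), VALIDATE:P1(v=12,ok=F), TRANSFORM:-, EMIT:-] out:-; in:P2
Tick 3: [PARSE:P3(v=16,ok=F), VALIDATE:P2(v=18,ok=F), TRANSFORM:P1(v=0,ok=F), EMIT:-] out:-; in:P3
Tick 4: [PARSE:P4(v=20,ok=F), VALIDATE:P3(v=16,ok=F), TRANSFORM:P2(v=0,ok=F), EMIT:P1(v=0,ok=F)] out:-; in:P4
Tick 5: [PARSE:P5(v=3,ok=F), VALIDATE:P4(v=20,ok=T), TRANSFORM:P3(v=0,ok=F), EMIT:P2(v=0,ok=F)] out:P1(v=0); in:P5
Tick 6: [PARSE:-, VALIDATE:P5(v=3,ok=F), TRANSFORM:P4(v=60,ok=T), EMIT:P3(v=0,ok=F)] out:P2(v=0); in:-
Tick 7: [PARSE:-, VALIDATE:-, TRANSFORM:P5(v=0,ok=F), EMIT:P4(v=60,ok=T)] out:P3(v=0); in:-
Emitted by tick 7: ['P1', 'P2', 'P3']

Answer: 3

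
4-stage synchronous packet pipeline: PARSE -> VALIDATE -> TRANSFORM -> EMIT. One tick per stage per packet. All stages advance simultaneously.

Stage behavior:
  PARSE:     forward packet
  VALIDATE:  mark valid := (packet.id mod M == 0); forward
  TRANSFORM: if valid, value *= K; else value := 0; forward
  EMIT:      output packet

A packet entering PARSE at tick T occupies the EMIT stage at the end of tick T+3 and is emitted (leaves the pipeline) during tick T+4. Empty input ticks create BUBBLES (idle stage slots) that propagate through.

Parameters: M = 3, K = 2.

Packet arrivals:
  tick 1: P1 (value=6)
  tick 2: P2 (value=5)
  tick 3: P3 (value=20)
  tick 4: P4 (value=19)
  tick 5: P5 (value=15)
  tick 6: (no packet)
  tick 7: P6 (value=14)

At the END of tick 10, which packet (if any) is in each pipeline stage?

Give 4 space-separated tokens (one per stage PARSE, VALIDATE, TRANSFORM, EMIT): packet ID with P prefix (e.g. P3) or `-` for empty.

Tick 1: [PARSE:P1(v=6,ok=F), VALIDATE:-, TRANSFORM:-, EMIT:-] out:-; in:P1
Tick 2: [PARSE:P2(v=5,ok=F), VALIDATE:P1(v=6,ok=F), TRANSFORM:-, EMIT:-] out:-; in:P2
Tick 3: [PARSE:P3(v=20,ok=F), VALIDATE:P2(v=5,ok=F), TRANSFORM:P1(v=0,ok=F), EMIT:-] out:-; in:P3
Tick 4: [PARSE:P4(v=19,ok=F), VALIDATE:P3(v=20,ok=T), TRANSFORM:P2(v=0,ok=F), EMIT:P1(v=0,ok=F)] out:-; in:P4
Tick 5: [PARSE:P5(v=15,ok=F), VALIDATE:P4(v=19,ok=F), TRANSFORM:P3(v=40,ok=T), EMIT:P2(v=0,ok=F)] out:P1(v=0); in:P5
Tick 6: [PARSE:-, VALIDATE:P5(v=15,ok=F), TRANSFORM:P4(v=0,ok=F), EMIT:P3(v=40,ok=T)] out:P2(v=0); in:-
Tick 7: [PARSE:P6(v=14,ok=F), VALIDATE:-, TRANSFORM:P5(v=0,ok=F), EMIT:P4(v=0,ok=F)] out:P3(v=40); in:P6
Tick 8: [PARSE:-, VALIDATE:P6(v=14,ok=T), TRANSFORM:-, EMIT:P5(v=0,ok=F)] out:P4(v=0); in:-
Tick 9: [PARSE:-, VALIDATE:-, TRANSFORM:P6(v=28,ok=T), EMIT:-] out:P5(v=0); in:-
Tick 10: [PARSE:-, VALIDATE:-, TRANSFORM:-, EMIT:P6(v=28,ok=T)] out:-; in:-
At end of tick 10: ['-', '-', '-', 'P6']

Answer: - - - P6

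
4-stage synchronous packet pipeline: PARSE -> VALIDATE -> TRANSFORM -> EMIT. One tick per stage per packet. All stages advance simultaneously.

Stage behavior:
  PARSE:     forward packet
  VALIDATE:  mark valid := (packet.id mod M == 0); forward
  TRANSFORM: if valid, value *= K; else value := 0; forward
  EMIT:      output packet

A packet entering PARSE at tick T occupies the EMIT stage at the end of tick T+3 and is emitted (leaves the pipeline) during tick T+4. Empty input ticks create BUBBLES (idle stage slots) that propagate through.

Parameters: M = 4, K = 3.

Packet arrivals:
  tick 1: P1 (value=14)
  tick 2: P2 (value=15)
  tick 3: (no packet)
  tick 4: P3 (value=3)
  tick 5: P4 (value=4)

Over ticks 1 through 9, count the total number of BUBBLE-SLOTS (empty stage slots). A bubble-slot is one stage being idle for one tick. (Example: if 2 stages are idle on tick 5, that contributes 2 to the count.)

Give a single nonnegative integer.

Tick 1: [PARSE:P1(v=14,ok=F), VALIDATE:-, TRANSFORM:-, EMIT:-] out:-; bubbles=3
Tick 2: [PARSE:P2(v=15,ok=F), VALIDATE:P1(v=14,ok=F), TRANSFORM:-, EMIT:-] out:-; bubbles=2
Tick 3: [PARSE:-, VALIDATE:P2(v=15,ok=F), TRANSFORM:P1(v=0,ok=F), EMIT:-] out:-; bubbles=2
Tick 4: [PARSE:P3(v=3,ok=F), VALIDATE:-, TRANSFORM:P2(v=0,ok=F), EMIT:P1(v=0,ok=F)] out:-; bubbles=1
Tick 5: [PARSE:P4(v=4,ok=F), VALIDATE:P3(v=3,ok=F), TRANSFORM:-, EMIT:P2(v=0,ok=F)] out:P1(v=0); bubbles=1
Tick 6: [PARSE:-, VALIDATE:P4(v=4,ok=T), TRANSFORM:P3(v=0,ok=F), EMIT:-] out:P2(v=0); bubbles=2
Tick 7: [PARSE:-, VALIDATE:-, TRANSFORM:P4(v=12,ok=T), EMIT:P3(v=0,ok=F)] out:-; bubbles=2
Tick 8: [PARSE:-, VALIDATE:-, TRANSFORM:-, EMIT:P4(v=12,ok=T)] out:P3(v=0); bubbles=3
Tick 9: [PARSE:-, VALIDATE:-, TRANSFORM:-, EMIT:-] out:P4(v=12); bubbles=4
Total bubble-slots: 20

Answer: 20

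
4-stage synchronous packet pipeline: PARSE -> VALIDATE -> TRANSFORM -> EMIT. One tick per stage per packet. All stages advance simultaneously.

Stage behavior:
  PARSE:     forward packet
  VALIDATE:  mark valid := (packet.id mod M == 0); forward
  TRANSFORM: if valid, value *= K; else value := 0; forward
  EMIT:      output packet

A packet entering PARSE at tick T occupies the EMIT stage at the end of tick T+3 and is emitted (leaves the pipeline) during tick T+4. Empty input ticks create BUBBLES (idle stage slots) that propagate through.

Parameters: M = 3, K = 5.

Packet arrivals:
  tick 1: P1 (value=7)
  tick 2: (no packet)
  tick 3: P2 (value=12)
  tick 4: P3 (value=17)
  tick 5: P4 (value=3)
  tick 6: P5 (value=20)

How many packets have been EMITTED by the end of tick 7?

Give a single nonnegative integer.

Tick 1: [PARSE:P1(v=7,ok=F), VALIDATE:-, TRANSFORM:-, EMIT:-] out:-; in:P1
Tick 2: [PARSE:-, VALIDATE:P1(v=7,ok=F), TRANSFORM:-, EMIT:-] out:-; in:-
Tick 3: [PARSE:P2(v=12,ok=F), VALIDATE:-, TRANSFORM:P1(v=0,ok=F), EMIT:-] out:-; in:P2
Tick 4: [PARSE:P3(v=17,ok=F), VALIDATE:P2(v=12,ok=F), TRANSFORM:-, EMIT:P1(v=0,ok=F)] out:-; in:P3
Tick 5: [PARSE:P4(v=3,ok=F), VALIDATE:P3(v=17,ok=T), TRANSFORM:P2(v=0,ok=F), EMIT:-] out:P1(v=0); in:P4
Tick 6: [PARSE:P5(v=20,ok=F), VALIDATE:P4(v=3,ok=F), TRANSFORM:P3(v=85,ok=T), EMIT:P2(v=0,ok=F)] out:-; in:P5
Tick 7: [PARSE:-, VALIDATE:P5(v=20,ok=F), TRANSFORM:P4(v=0,ok=F), EMIT:P3(v=85,ok=T)] out:P2(v=0); in:-
Emitted by tick 7: ['P1', 'P2']

Answer: 2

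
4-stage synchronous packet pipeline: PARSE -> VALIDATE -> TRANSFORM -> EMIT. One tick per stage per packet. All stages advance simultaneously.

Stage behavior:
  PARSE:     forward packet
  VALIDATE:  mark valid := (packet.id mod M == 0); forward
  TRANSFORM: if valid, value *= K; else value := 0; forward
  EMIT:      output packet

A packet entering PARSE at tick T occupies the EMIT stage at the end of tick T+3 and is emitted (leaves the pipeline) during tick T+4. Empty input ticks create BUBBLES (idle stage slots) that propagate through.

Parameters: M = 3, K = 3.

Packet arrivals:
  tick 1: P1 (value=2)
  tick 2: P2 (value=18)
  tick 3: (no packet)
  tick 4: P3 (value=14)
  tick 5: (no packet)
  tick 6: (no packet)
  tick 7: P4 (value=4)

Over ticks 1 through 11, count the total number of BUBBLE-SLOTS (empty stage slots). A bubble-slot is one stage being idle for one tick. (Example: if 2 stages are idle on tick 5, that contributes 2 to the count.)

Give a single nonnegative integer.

Tick 1: [PARSE:P1(v=2,ok=F), VALIDATE:-, TRANSFORM:-, EMIT:-] out:-; bubbles=3
Tick 2: [PARSE:P2(v=18,ok=F), VALIDATE:P1(v=2,ok=F), TRANSFORM:-, EMIT:-] out:-; bubbles=2
Tick 3: [PARSE:-, VALIDATE:P2(v=18,ok=F), TRANSFORM:P1(v=0,ok=F), EMIT:-] out:-; bubbles=2
Tick 4: [PARSE:P3(v=14,ok=F), VALIDATE:-, TRANSFORM:P2(v=0,ok=F), EMIT:P1(v=0,ok=F)] out:-; bubbles=1
Tick 5: [PARSE:-, VALIDATE:P3(v=14,ok=T), TRANSFORM:-, EMIT:P2(v=0,ok=F)] out:P1(v=0); bubbles=2
Tick 6: [PARSE:-, VALIDATE:-, TRANSFORM:P3(v=42,ok=T), EMIT:-] out:P2(v=0); bubbles=3
Tick 7: [PARSE:P4(v=4,ok=F), VALIDATE:-, TRANSFORM:-, EMIT:P3(v=42,ok=T)] out:-; bubbles=2
Tick 8: [PARSE:-, VALIDATE:P4(v=4,ok=F), TRANSFORM:-, EMIT:-] out:P3(v=42); bubbles=3
Tick 9: [PARSE:-, VALIDATE:-, TRANSFORM:P4(v=0,ok=F), EMIT:-] out:-; bubbles=3
Tick 10: [PARSE:-, VALIDATE:-, TRANSFORM:-, EMIT:P4(v=0,ok=F)] out:-; bubbles=3
Tick 11: [PARSE:-, VALIDATE:-, TRANSFORM:-, EMIT:-] out:P4(v=0); bubbles=4
Total bubble-slots: 28

Answer: 28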